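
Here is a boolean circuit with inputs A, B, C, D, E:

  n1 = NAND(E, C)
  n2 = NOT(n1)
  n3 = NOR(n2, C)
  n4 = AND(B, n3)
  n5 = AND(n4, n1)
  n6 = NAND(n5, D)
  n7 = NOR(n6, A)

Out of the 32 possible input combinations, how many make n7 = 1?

2

n7 = NOR(n6, A) must be 1, so both n6 = 0 and A = 0.
Satisfying assignments:
  A=0, B=1, C=0, D=1, E=0
  A=0, B=1, C=0, D=1, E=1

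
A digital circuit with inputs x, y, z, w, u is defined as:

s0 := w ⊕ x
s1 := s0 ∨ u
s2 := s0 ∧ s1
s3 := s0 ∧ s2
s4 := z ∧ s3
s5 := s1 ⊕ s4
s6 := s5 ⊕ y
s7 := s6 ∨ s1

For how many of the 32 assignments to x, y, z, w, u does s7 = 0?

s7 = s6 ∨ s1 must be 0, so both s6 = 0 and s1 = 0.
s6 = s5 ⊕ y must be 0, so s5 and y are equal.
s1 = s0 ∨ u must be 0, so both s0 = 0 and u = 0.
Satisfying assignments:
  x=0, y=0, z=0, w=0, u=0
  x=0, y=0, z=1, w=0, u=0
  x=1, y=0, z=0, w=1, u=0
  x=1, y=0, z=1, w=1, u=0

4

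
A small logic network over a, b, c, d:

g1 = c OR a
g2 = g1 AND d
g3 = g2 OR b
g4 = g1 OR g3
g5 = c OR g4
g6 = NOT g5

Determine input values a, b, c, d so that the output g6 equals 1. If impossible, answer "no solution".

a=0, b=0, c=0, d=1

Check with a=0, b=0, c=0, d=1:
g1 = c OR a = 0 OR 0 = 0
g2 = g1 AND d = 0 AND 1 = 0
g3 = g2 OR b = 0 OR 0 = 0
g4 = g1 OR g3 = 0 OR 0 = 0
g5 = c OR g4 = 0 OR 0 = 0
g6 = NOT g5 = NOT 0 = 1
So g6 = 1 as required.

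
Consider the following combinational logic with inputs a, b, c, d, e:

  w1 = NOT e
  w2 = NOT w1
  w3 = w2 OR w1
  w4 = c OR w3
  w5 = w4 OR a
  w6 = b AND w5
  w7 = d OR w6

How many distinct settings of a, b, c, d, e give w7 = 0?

w7 = d OR w6 must be 0, so both d = 0 and w6 = 0.
Enumerating the 32 input combinations, 8 give w7 = 0 and 24 give w7 = 1.

8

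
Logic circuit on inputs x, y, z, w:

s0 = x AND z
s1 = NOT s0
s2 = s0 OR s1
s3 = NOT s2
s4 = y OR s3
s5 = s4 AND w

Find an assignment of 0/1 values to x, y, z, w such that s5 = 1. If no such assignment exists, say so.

s5 = s4 AND w must be 1, so both s4 = 1 and w = 1.
s4 = y OR s3 must be 1, so at least one of y, s3 is 1.
Check with x=0, y=1, z=0, w=1:
s0 = x AND z = 0 AND 0 = 0
s1 = NOT s0 = NOT 0 = 1
s2 = s0 OR s1 = 0 OR 1 = 1
s3 = NOT s2 = NOT 1 = 0
s4 = y OR s3 = 1 OR 0 = 1
s5 = s4 AND w = 1 AND 1 = 1
So s5 = 1 as required.

x=0, y=1, z=0, w=1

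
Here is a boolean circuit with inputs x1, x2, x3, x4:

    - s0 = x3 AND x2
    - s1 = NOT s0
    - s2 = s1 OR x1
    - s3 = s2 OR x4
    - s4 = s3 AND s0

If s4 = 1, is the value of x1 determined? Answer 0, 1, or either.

Both values of x1 occur among assignments with s4 = 1:
  x1=0: x1=0, x2=1, x3=1, x4=1
  x1=1: x1=1, x2=1, x3=1, x4=0

either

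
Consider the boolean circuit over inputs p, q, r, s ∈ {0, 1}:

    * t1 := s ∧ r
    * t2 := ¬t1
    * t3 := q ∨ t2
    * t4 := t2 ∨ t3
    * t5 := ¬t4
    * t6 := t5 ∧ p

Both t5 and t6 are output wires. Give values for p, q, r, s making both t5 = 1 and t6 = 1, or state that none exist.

Check with p=1 q=0 r=1 s=1:
t1 = s ∧ r = 1 ∧ 1 = 1
t2 = ¬t1 = ¬1 = 0
t3 = q ∨ t2 = 0 ∨ 0 = 0
t4 = t2 ∨ t3 = 0 ∨ 0 = 0
t5 = ¬t4 = ¬0 = 1
t6 = t5 ∧ p = 1 ∧ 1 = 1
So t5 = 1 and t6 = 1.

p=1 q=0 r=1 s=1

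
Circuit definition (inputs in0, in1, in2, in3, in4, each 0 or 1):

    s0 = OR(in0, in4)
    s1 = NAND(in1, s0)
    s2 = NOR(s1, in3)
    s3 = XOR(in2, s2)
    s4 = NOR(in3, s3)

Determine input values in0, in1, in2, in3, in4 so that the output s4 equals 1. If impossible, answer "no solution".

in0=0 in1=1 in2=1 in3=0 in4=1

s4 = NOR(in3, s3) must be 1, so both in3 = 0 and s3 = 0.
Check with in0=0 in1=1 in2=1 in3=0 in4=1:
s0 = OR(in0, in4) = OR(0, 1) = 1
s1 = NAND(in1, s0) = NAND(1, 1) = 0
s2 = NOR(s1, in3) = NOR(0, 0) = 1
s3 = XOR(in2, s2) = XOR(1, 1) = 0
s4 = NOR(in3, s3) = NOR(0, 0) = 1
So s4 = 1 as required.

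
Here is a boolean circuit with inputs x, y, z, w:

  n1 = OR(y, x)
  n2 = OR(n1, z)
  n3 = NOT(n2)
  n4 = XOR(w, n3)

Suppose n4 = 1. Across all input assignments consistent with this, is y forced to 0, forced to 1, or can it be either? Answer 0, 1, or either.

either

Both values of y occur among assignments with n4 = 1:
  y=0: x=0, y=0, z=0, w=0
  y=1: x=0, y=1, z=0, w=1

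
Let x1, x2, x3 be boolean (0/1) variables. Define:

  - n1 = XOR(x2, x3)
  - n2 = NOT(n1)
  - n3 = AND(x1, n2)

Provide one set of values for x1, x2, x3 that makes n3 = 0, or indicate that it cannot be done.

x1=1 x2=0 x3=1

n3 = AND(x1, n2) must be 0, so at least one of x1, n2 is 0.
Check with x1=1 x2=0 x3=1:
n1 = XOR(x2, x3) = XOR(0, 1) = 1
n2 = NOT(n1) = NOT 1 = 0
n3 = AND(x1, n2) = AND(1, 0) = 0
So n3 = 0 as required.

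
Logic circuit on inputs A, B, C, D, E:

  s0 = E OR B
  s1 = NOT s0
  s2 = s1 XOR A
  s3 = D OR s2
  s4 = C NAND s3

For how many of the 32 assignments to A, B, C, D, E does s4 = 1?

20

s4 = C NAND s3 must be 1, so at least one of C, s3 is 0.
Enumerating the 32 input combinations, 20 give s4 = 1 and 12 give s4 = 0.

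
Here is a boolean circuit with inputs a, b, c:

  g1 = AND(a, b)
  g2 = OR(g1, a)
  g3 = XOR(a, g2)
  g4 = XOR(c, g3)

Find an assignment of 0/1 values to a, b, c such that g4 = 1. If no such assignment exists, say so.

a=0, b=1, c=1

Check with a=0, b=1, c=1:
g1 = AND(a, b) = AND(0, 1) = 0
g2 = OR(g1, a) = OR(0, 0) = 0
g3 = XOR(a, g2) = XOR(0, 0) = 0
g4 = XOR(c, g3) = XOR(1, 0) = 1
So g4 = 1 as required.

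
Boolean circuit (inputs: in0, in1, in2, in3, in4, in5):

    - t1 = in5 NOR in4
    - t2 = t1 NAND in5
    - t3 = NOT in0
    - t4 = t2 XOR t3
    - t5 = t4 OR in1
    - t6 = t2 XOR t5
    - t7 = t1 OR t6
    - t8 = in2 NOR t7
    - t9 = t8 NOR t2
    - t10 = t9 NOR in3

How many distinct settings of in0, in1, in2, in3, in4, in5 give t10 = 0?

t10 = t9 NOR in3 must be 0, so at least one of t9, in3 is 1.
Enumerating the 64 input combinations, 32 give t10 = 0 and 32 give t10 = 1.

32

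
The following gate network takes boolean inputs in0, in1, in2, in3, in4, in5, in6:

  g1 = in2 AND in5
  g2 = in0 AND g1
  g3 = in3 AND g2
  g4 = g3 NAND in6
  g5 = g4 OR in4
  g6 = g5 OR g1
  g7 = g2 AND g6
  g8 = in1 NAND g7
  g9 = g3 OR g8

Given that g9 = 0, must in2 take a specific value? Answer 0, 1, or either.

g9 = g3 OR g8 must be 0, so both g3 = 0 and g8 = 0.
g3 = in3 AND g2 must be 0, so at least one of in3, g2 is 0.
Every assignment with g9 = 0 has in2 = 1; there are 4 such assignment(s).
  in0=1, in1=1, in2=1, in3=0, in4=0, in5=1, in6=0
  in0=1, in1=1, in2=1, in3=0, in4=0, in5=1, in6=1
  in0=1, in1=1, in2=1, in3=0, in4=1, in5=1, in6=0
  in0=1, in1=1, in2=1, in3=0, in4=1, in5=1, in6=1

1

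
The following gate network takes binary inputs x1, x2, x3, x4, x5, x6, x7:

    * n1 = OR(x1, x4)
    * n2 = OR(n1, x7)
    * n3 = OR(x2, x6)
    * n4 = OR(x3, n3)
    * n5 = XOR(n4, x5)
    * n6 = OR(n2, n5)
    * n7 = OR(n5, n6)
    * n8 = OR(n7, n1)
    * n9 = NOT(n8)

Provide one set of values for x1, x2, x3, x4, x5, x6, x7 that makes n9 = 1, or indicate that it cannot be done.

x1=0 x2=0 x3=0 x4=0 x5=0 x6=0 x7=0

Check with x1=0 x2=0 x3=0 x4=0 x5=0 x6=0 x7=0:
n1 = OR(x1, x4) = OR(0, 0) = 0
n2 = OR(n1, x7) = OR(0, 0) = 0
n3 = OR(x2, x6) = OR(0, 0) = 0
n4 = OR(x3, n3) = OR(0, 0) = 0
n5 = XOR(n4, x5) = XOR(0, 0) = 0
n6 = OR(n2, n5) = OR(0, 0) = 0
n7 = OR(n5, n6) = OR(0, 0) = 0
n8 = OR(n7, n1) = OR(0, 0) = 0
n9 = NOT(n8) = NOT 0 = 1
So n9 = 1 as required.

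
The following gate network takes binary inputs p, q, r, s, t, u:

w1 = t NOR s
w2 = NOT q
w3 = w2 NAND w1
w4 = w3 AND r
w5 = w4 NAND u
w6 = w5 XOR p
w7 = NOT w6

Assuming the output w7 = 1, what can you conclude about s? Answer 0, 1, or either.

either

Both values of s occur among assignments with w7 = 1:
  s=0: p=0, q=0, r=1, s=0, t=1, u=1
  s=1: p=0, q=0, r=1, s=1, t=0, u=1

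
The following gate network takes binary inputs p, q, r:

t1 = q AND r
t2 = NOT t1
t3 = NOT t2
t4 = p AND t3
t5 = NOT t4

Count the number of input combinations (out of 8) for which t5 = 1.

7

t5 = NOT t4 must be 1, so t4 = 0.
Enumerating the 8 input combinations, 7 give t5 = 1 and 1 give t5 = 0.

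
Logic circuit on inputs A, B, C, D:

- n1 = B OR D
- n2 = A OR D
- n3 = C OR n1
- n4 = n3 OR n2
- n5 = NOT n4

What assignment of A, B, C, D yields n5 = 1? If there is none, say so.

A=0, B=0, C=0, D=0

n5 = NOT n4 must be 1, so n4 = 0.
Check with A=0, B=0, C=0, D=0:
n1 = B OR D = 0 OR 0 = 0
n2 = A OR D = 0 OR 0 = 0
n3 = C OR n1 = 0 OR 0 = 0
n4 = n3 OR n2 = 0 OR 0 = 0
n5 = NOT n4 = NOT 0 = 1
So n5 = 1 as required.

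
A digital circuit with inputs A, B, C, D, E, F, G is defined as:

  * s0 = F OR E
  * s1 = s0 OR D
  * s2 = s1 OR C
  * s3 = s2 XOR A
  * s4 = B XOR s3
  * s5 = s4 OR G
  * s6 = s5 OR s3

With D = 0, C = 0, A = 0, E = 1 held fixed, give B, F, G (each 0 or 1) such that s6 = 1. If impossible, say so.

Check with D = 0, C = 0, A = 0, E = 1 and B=1, F=0, G=1:
s0 = F OR E = 0 OR 1 = 1
s1 = s0 OR D = 1 OR 0 = 1
s2 = s1 OR C = 1 OR 0 = 1
s3 = s2 XOR A = 1 XOR 0 = 1
s4 = B XOR s3 = 1 XOR 1 = 0
s5 = s4 OR G = 0 OR 1 = 1
s6 = s5 OR s3 = 1 OR 1 = 1
So s6 = 1.

B=1, F=0, G=1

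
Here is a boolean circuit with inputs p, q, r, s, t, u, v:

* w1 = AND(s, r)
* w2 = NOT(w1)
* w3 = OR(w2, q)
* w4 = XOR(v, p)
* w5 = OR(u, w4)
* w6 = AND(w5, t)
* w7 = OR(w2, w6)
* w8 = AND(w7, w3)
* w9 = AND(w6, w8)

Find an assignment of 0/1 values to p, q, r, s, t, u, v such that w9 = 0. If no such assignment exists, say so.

w9 = AND(w6, w8) must be 0, so at least one of w6, w8 is 0.
Check with p=0 q=1 r=1 s=1 t=0 u=1 v=0:
w1 = AND(s, r) = AND(1, 1) = 1
w2 = NOT(w1) = NOT 1 = 0
w3 = OR(w2, q) = OR(0, 1) = 1
w4 = XOR(v, p) = XOR(0, 0) = 0
w5 = OR(u, w4) = OR(1, 0) = 1
w6 = AND(w5, t) = AND(1, 0) = 0
w7 = OR(w2, w6) = OR(0, 0) = 0
w8 = AND(w7, w3) = AND(0, 1) = 0
w9 = AND(w6, w8) = AND(0, 0) = 0
So w9 = 0 as required.

p=0 q=1 r=1 s=1 t=0 u=1 v=0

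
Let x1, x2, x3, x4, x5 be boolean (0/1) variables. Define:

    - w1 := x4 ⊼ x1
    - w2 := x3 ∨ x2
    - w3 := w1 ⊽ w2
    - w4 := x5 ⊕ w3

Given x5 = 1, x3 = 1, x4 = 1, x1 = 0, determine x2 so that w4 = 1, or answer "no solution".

w4 = x5 ⊕ w3 must be 1, so x5 and w3 differ.
Check with x5 = 1, x3 = 1, x4 = 1, x1 = 0 and x2=1:
w1 = x4 ⊼ x1 = 1 ⊼ 0 = 1
w2 = x3 ∨ x2 = 1 ∨ 1 = 1
w3 = w1 ⊽ w2 = 1 ⊽ 1 = 0
w4 = x5 ⊕ w3 = 1 ⊕ 0 = 1
So w4 = 1.

x2=1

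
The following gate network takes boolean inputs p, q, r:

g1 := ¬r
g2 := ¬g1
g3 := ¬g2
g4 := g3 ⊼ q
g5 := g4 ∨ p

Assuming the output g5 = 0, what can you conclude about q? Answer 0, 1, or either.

g5 = g4 ∨ p must be 0, so both g4 = 0 and p = 0.
Every assignment with g5 = 0 has q = 1; there are 1 such assignment(s).
  p=0, q=1, r=0

1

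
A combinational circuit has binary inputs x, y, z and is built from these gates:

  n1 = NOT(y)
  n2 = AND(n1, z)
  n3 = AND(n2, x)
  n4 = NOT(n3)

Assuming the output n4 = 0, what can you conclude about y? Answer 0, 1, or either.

0

n4 = NOT(n3) must be 0, so n3 = 1.
Every assignment with n4 = 0 has y = 0; there are 1 such assignment(s).
  x=1, y=0, z=1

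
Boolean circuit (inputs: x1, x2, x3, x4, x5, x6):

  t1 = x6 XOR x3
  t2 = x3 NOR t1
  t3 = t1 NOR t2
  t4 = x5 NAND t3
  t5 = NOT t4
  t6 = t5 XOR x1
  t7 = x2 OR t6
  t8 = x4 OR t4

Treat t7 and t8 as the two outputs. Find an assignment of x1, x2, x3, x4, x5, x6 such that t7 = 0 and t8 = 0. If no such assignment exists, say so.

Check with x1=1, x2=0, x3=1, x4=0, x5=1, x6=1:
t1 = x6 XOR x3 = 1 XOR 1 = 0
t2 = x3 NOR t1 = 1 NOR 0 = 0
t3 = t1 NOR t2 = 0 NOR 0 = 1
t4 = x5 NAND t3 = 1 NAND 1 = 0
t5 = NOT t4 = NOT 0 = 1
t6 = t5 XOR x1 = 1 XOR 1 = 0
t7 = x2 OR t6 = 0 OR 0 = 0
t8 = x4 OR t4 = 0 OR 0 = 0
So t7 = 0 and t8 = 0.

x1=1, x2=0, x3=1, x4=0, x5=1, x6=1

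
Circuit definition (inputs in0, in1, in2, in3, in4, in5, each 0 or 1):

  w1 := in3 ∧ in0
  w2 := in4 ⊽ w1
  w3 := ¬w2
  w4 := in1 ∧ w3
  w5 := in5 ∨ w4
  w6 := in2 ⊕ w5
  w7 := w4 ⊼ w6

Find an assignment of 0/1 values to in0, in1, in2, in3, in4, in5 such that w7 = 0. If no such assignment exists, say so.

in0=0 in1=1 in2=0 in3=0 in4=1 in5=1

Check with in0=0 in1=1 in2=0 in3=0 in4=1 in5=1:
w1 = in3 ∧ in0 = 0 ∧ 0 = 0
w2 = in4 ⊽ w1 = 1 ⊽ 0 = 0
w3 = ¬w2 = ¬0 = 1
w4 = in1 ∧ w3 = 1 ∧ 1 = 1
w5 = in5 ∨ w4 = 1 ∨ 1 = 1
w6 = in2 ⊕ w5 = 0 ⊕ 1 = 1
w7 = w4 ⊼ w6 = 1 ⊼ 1 = 0
So w7 = 0 as required.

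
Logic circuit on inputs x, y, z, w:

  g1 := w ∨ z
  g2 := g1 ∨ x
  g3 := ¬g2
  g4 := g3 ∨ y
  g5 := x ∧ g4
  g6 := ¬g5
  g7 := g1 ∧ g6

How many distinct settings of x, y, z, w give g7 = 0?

g7 = g1 ∧ g6 must be 0, so at least one of g1, g6 is 0.
Enumerating the 16 input combinations, 7 give g7 = 0 and 9 give g7 = 1.

7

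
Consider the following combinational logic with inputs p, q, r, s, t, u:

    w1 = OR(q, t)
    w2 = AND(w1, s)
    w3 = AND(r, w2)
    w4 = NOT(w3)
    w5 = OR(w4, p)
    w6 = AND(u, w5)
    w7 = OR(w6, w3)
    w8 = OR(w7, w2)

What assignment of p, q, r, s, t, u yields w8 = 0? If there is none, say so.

p=1 q=0 r=1 s=0 t=1 u=0

w8 = OR(w7, w2) must be 0, so both w7 = 0 and w2 = 0.
w7 = OR(w6, w3) must be 0, so both w6 = 0 and w3 = 0.
Check with p=1 q=0 r=1 s=0 t=1 u=0:
w1 = OR(q, t) = OR(0, 1) = 1
w2 = AND(w1, s) = AND(1, 0) = 0
w3 = AND(r, w2) = AND(1, 0) = 0
w4 = NOT(w3) = NOT 0 = 1
w5 = OR(w4, p) = OR(1, 1) = 1
w6 = AND(u, w5) = AND(0, 1) = 0
w7 = OR(w6, w3) = OR(0, 0) = 0
w8 = OR(w7, w2) = OR(0, 0) = 0
So w8 = 0 as required.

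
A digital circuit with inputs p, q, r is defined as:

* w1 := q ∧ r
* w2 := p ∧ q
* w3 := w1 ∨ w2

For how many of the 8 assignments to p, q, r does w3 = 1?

w3 = w1 ∨ w2 must be 1, so at least one of w1, w2 is 1.
Satisfying assignments:
  p=0, q=1, r=1
  p=1, q=1, r=0
  p=1, q=1, r=1

3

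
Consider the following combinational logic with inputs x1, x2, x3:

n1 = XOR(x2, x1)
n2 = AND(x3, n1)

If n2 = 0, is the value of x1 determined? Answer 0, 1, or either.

either

Both values of x1 occur among assignments with n2 = 0:
  x1=0: x1=0, x2=0, x3=0
  x1=1: x1=1, x2=0, x3=0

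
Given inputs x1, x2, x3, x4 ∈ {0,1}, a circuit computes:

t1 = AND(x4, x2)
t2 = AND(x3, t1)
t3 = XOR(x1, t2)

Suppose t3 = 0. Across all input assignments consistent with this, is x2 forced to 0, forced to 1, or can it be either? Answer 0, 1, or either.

either

Both values of x2 occur among assignments with t3 = 0:
  x2=0: x1=0, x2=0, x3=0, x4=0
  x2=1: x1=0, x2=1, x3=0, x4=0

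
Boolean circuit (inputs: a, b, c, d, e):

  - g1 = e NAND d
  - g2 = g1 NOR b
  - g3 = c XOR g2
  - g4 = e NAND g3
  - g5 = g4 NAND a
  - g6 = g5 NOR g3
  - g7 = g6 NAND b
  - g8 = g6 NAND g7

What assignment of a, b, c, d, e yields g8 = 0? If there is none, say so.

a=1 b=0 c=0 d=1 e=0

g8 = g6 NAND g7 must be 0, so both g6 = 1 and g7 = 1.
Check with a=1 b=0 c=0 d=1 e=0:
g1 = e NAND d = 0 NAND 1 = 1
g2 = g1 NOR b = 1 NOR 0 = 0
g3 = c XOR g2 = 0 XOR 0 = 0
g4 = e NAND g3 = 0 NAND 0 = 1
g5 = g4 NAND a = 1 NAND 1 = 0
g6 = g5 NOR g3 = 0 NOR 0 = 1
g7 = g6 NAND b = 1 NAND 0 = 1
g8 = g6 NAND g7 = 1 NAND 1 = 0
So g8 = 0 as required.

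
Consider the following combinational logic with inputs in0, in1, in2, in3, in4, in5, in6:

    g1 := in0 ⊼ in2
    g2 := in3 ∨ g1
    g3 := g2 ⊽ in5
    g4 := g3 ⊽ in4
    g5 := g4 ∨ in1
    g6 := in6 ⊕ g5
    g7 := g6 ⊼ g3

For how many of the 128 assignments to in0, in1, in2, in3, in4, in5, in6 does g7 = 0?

4

g7 = g6 ⊼ g3 must be 0, so both g6 = 1 and g3 = 1.
g6 = in6 ⊕ g5 must be 1, so in6 and g5 differ.
g3 = g2 ⊽ in5 must be 1, so both g2 = 0 and in5 = 0.
Enumerating the 128 input combinations, 4 give g7 = 0 and 124 give g7 = 1.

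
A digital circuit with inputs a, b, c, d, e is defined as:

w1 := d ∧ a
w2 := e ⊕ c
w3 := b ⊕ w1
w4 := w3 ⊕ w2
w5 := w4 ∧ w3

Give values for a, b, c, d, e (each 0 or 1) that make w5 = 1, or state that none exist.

w5 = w4 ∧ w3 must be 1, so both w4 = 1 and w3 = 1.
w4 = w3 ⊕ w2 must be 1, so w3 and w2 differ.
w3 = b ⊕ w1 must be 1, so b and w1 differ.
Check with a=0, b=1, c=0, d=1, e=0:
w1 = d ∧ a = 1 ∧ 0 = 0
w2 = e ⊕ c = 0 ⊕ 0 = 0
w3 = b ⊕ w1 = 1 ⊕ 0 = 1
w4 = w3 ⊕ w2 = 1 ⊕ 0 = 1
w5 = w4 ∧ w3 = 1 ∧ 1 = 1
So w5 = 1 as required.

a=0, b=1, c=0, d=1, e=0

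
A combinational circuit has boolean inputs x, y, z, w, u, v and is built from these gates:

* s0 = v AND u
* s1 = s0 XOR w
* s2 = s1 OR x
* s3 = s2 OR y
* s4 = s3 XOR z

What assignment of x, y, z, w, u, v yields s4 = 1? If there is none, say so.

x=1, y=1, z=0, w=0, u=0, v=1

Check with x=1, y=1, z=0, w=0, u=0, v=1:
s0 = v AND u = 1 AND 0 = 0
s1 = s0 XOR w = 0 XOR 0 = 0
s2 = s1 OR x = 0 OR 1 = 1
s3 = s2 OR y = 1 OR 1 = 1
s4 = s3 XOR z = 1 XOR 0 = 1
So s4 = 1 as required.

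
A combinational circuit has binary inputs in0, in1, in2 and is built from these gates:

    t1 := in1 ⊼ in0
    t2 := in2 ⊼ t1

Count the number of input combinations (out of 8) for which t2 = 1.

5

t2 = in2 ⊼ t1 must be 1, so at least one of in2, t1 is 0.
Satisfying assignments:
  in0=0, in1=0, in2=0
  in0=0, in1=1, in2=0
  in0=1, in1=0, in2=0
  in0=1, in1=1, in2=0
  in0=1, in1=1, in2=1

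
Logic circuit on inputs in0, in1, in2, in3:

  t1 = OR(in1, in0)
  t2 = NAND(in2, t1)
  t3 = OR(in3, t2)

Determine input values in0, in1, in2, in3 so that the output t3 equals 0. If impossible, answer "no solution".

in0=0, in1=1, in2=1, in3=0

t3 = OR(in3, t2) must be 0, so both in3 = 0 and t2 = 0.
Check with in0=0, in1=1, in2=1, in3=0:
t1 = OR(in1, in0) = OR(1, 0) = 1
t2 = NAND(in2, t1) = NAND(1, 1) = 0
t3 = OR(in3, t2) = OR(0, 0) = 0
So t3 = 0 as required.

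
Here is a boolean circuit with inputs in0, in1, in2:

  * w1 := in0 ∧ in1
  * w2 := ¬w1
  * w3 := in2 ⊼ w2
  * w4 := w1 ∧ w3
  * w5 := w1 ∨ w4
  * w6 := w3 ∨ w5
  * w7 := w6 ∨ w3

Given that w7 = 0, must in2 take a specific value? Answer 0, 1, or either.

1

w7 = w6 ∨ w3 must be 0, so both w6 = 0 and w3 = 0.
Every assignment with w7 = 0 has in2 = 1; there are 3 such assignment(s).
  in0=0, in1=0, in2=1
  in0=0, in1=1, in2=1
  in0=1, in1=0, in2=1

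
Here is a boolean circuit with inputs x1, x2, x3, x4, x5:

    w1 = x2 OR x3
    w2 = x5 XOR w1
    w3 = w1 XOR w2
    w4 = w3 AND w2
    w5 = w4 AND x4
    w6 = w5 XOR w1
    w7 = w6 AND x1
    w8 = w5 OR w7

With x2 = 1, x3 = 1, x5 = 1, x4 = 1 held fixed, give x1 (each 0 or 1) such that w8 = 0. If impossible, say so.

x1=0

w8 = w5 OR w7 must be 0, so both w5 = 0 and w7 = 0.
w5 = w4 AND x4 must be 0, so at least one of w4, x4 is 0.
Check with x2 = 1, x3 = 1, x5 = 1, x4 = 1 and x1=0:
w1 = x2 OR x3 = 1 OR 1 = 1
w2 = x5 XOR w1 = 1 XOR 1 = 0
w3 = w1 XOR w2 = 1 XOR 0 = 1
w4 = w3 AND w2 = 1 AND 0 = 0
w5 = w4 AND x4 = 0 AND 1 = 0
w6 = w5 XOR w1 = 0 XOR 1 = 1
w7 = w6 AND x1 = 1 AND 0 = 0
w8 = w5 OR w7 = 0 OR 0 = 0
So w8 = 0.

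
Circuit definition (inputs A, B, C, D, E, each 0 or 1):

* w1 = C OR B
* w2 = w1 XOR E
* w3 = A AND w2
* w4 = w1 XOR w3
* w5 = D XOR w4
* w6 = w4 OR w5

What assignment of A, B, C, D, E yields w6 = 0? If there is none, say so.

w6 = w4 OR w5 must be 0, so both w4 = 0 and w5 = 0.
w4 = w1 XOR w3 must be 0, so w1 and w3 are equal.
Check with A=1 B=1 C=0 D=0 E=0:
w1 = C OR B = 0 OR 1 = 1
w2 = w1 XOR E = 1 XOR 0 = 1
w3 = A AND w2 = 1 AND 1 = 1
w4 = w1 XOR w3 = 1 XOR 1 = 0
w5 = D XOR w4 = 0 XOR 0 = 0
w6 = w4 OR w5 = 0 OR 0 = 0
So w6 = 0 as required.

A=1 B=1 C=0 D=0 E=0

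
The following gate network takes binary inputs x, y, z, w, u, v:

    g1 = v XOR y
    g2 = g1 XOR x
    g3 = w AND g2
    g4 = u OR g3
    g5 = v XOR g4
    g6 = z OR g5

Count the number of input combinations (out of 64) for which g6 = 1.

48

g6 = z OR g5 must be 1, so at least one of z, g5 is 1.
Enumerating the 64 input combinations, 48 give g6 = 1 and 16 give g6 = 0.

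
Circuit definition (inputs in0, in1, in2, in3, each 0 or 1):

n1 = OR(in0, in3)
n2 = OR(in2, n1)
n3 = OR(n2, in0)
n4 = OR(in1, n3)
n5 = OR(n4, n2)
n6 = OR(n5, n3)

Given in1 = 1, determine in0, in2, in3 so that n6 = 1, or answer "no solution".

Check with in1 = 1 and in0=1, in2=0, in3=0:
n1 = OR(in0, in3) = OR(1, 0) = 1
n2 = OR(in2, n1) = OR(0, 1) = 1
n3 = OR(n2, in0) = OR(1, 1) = 1
n4 = OR(in1, n3) = OR(1, 1) = 1
n5 = OR(n4, n2) = OR(1, 1) = 1
n6 = OR(n5, n3) = OR(1, 1) = 1
So n6 = 1.

in0=1, in2=0, in3=0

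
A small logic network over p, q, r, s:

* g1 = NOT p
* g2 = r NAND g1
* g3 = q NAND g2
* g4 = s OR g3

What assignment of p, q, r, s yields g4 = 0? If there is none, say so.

g4 = s OR g3 must be 0, so both s = 0 and g3 = 0.
Check with p=1 q=1 r=1 s=0:
g1 = NOT p = NOT 1 = 0
g2 = r NAND g1 = 1 NAND 0 = 1
g3 = q NAND g2 = 1 NAND 1 = 0
g4 = s OR g3 = 0 OR 0 = 0
So g4 = 0 as required.

p=1 q=1 r=1 s=0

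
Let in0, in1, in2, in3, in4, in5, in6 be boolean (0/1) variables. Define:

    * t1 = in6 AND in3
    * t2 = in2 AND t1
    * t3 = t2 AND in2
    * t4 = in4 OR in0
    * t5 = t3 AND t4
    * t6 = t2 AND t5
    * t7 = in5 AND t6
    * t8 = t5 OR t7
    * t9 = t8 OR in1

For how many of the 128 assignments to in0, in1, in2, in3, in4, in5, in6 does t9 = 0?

58

t9 = t8 OR in1 must be 0, so both t8 = 0 and in1 = 0.
t8 = t5 OR t7 must be 0, so both t5 = 0 and t7 = 0.
t5 = t3 AND t4 must be 0, so at least one of t3, t4 is 0.
Enumerating the 128 input combinations, 58 give t9 = 0 and 70 give t9 = 1.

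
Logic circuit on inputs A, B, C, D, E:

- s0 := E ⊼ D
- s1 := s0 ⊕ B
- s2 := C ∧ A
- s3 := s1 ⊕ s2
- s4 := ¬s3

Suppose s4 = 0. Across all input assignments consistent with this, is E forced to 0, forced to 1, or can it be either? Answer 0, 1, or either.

either

Both values of E occur among assignments with s4 = 0:
  E=0: A=0, B=0, C=0, D=0, E=0
  E=1: A=0, B=0, C=0, D=0, E=1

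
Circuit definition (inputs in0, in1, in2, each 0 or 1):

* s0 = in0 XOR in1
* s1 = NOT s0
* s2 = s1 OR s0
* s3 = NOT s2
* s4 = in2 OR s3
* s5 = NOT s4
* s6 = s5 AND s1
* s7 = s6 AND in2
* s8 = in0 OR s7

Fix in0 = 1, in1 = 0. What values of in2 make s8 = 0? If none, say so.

With in0 = 1, in1 = 0 fixed, none of the 2 settings of in2 give s8 = 0.
For example, with in2=1:
s0 = in0 XOR in1 = 1 XOR 0 = 1
s1 = NOT s0 = NOT 1 = 0
s2 = s1 OR s0 = 0 OR 1 = 1
s3 = NOT s2 = NOT 1 = 0
s4 = in2 OR s3 = 1 OR 0 = 1
s5 = NOT s4 = NOT 1 = 0
s6 = s5 AND s1 = 0 AND 0 = 0
s7 = s6 AND in2 = 0 AND 1 = 0
s8 = in0 OR s7 = 1 OR 0 = 1
giving s8 = 1 ≠ 0.

no solution exists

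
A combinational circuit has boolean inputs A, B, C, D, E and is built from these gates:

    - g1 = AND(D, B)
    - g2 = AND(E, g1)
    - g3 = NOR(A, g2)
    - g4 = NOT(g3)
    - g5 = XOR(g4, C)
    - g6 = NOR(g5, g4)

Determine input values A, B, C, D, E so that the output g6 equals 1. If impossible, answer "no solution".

A=0 B=0 C=0 D=0 E=1

g6 = NOR(g5, g4) must be 1, so both g5 = 0 and g4 = 0.
g5 = XOR(g4, C) must be 0, so g4 and C are equal.
Check with A=0 B=0 C=0 D=0 E=1:
g1 = AND(D, B) = AND(0, 0) = 0
g2 = AND(E, g1) = AND(1, 0) = 0
g3 = NOR(A, g2) = NOR(0, 0) = 1
g4 = NOT(g3) = NOT 1 = 0
g5 = XOR(g4, C) = XOR(0, 0) = 0
g6 = NOR(g5, g4) = NOR(0, 0) = 1
So g6 = 1 as required.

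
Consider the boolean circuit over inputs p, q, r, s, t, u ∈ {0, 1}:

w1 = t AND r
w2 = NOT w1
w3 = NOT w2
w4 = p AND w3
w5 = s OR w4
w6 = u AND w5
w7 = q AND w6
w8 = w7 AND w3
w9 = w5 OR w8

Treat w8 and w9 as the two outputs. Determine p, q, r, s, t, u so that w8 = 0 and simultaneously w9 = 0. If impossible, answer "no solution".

Check with p=1 q=0 r=0 s=0 t=0 u=1:
w1 = t AND r = 0 AND 0 = 0
w2 = NOT w1 = NOT 0 = 1
w3 = NOT w2 = NOT 1 = 0
w4 = p AND w3 = 1 AND 0 = 0
w5 = s OR w4 = 0 OR 0 = 0
w6 = u AND w5 = 1 AND 0 = 0
w7 = q AND w6 = 0 AND 0 = 0
w8 = w7 AND w3 = 0 AND 0 = 0
w9 = w5 OR w8 = 0 OR 0 = 0
So w8 = 0 and w9 = 0.

p=1 q=0 r=0 s=0 t=0 u=1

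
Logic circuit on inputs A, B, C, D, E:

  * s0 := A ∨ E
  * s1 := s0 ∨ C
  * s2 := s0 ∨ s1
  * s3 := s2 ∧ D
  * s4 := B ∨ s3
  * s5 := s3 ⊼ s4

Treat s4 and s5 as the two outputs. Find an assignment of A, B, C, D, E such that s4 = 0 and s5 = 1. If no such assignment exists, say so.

Check with A=1, B=0, C=1, D=0, E=0:
s0 = A ∨ E = 1 ∨ 0 = 1
s1 = s0 ∨ C = 1 ∨ 1 = 1
s2 = s0 ∨ s1 = 1 ∨ 1 = 1
s3 = s2 ∧ D = 1 ∧ 0 = 0
s4 = B ∨ s3 = 0 ∨ 0 = 0
s5 = s3 ⊼ s4 = 0 ⊼ 0 = 1
So s4 = 0 and s5 = 1.

A=1, B=0, C=1, D=0, E=0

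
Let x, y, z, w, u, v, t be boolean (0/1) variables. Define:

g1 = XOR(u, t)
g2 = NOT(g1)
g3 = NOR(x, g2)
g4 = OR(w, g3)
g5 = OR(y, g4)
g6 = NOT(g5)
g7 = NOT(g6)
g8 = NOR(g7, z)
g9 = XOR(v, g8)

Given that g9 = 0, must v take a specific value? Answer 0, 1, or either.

Both values of v occur among assignments with g9 = 0:
  v=0: x=0, y=0, z=0, w=0, u=0, v=0, t=1
  v=1: x=0, y=0, z=0, w=0, u=0, v=1, t=0

either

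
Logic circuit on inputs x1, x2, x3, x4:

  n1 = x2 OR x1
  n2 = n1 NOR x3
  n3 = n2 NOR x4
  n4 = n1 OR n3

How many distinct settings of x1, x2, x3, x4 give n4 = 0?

3

n4 = n1 OR n3 must be 0, so both n1 = 0 and n3 = 0.
Satisfying assignments:
  x1=0, x2=0, x3=0, x4=0
  x1=0, x2=0, x3=0, x4=1
  x1=0, x2=0, x3=1, x4=1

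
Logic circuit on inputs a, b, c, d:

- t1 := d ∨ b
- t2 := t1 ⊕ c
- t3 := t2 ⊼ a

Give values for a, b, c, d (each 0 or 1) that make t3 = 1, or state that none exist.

a=1 b=0 c=0 d=0

Check with a=1 b=0 c=0 d=0:
t1 = d ∨ b = 0 ∨ 0 = 0
t2 = t1 ⊕ c = 0 ⊕ 0 = 0
t3 = t2 ⊼ a = 0 ⊼ 1 = 1
So t3 = 1 as required.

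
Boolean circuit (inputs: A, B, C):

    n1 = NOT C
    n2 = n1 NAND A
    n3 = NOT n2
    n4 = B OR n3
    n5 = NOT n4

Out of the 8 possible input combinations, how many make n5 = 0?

n5 = NOT n4 must be 0, so n4 = 1.
Enumerating the 8 input combinations, 5 give n5 = 0 and 3 give n5 = 1.

5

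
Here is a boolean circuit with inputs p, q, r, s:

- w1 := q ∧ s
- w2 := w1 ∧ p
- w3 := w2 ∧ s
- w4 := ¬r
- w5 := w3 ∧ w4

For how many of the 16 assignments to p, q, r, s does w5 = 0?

w5 = w3 ∧ w4 must be 0, so at least one of w3, w4 is 0.
Enumerating the 16 input combinations, 15 give w5 = 0 and 1 give w5 = 1.

15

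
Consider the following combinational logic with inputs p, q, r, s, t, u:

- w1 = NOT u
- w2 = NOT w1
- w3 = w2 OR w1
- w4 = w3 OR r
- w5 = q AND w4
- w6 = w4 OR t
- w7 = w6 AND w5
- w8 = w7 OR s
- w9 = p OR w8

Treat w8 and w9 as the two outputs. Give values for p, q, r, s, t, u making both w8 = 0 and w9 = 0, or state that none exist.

Check with p=0, q=0, r=1, s=0, t=0, u=0:
w1 = NOT u = NOT 0 = 1
w2 = NOT w1 = NOT 1 = 0
w3 = w2 OR w1 = 0 OR 1 = 1
w4 = w3 OR r = 1 OR 1 = 1
w5 = q AND w4 = 0 AND 1 = 0
w6 = w4 OR t = 1 OR 0 = 1
w7 = w6 AND w5 = 1 AND 0 = 0
w8 = w7 OR s = 0 OR 0 = 0
w9 = p OR w8 = 0 OR 0 = 0
So w8 = 0 and w9 = 0.

p=0, q=0, r=1, s=0, t=0, u=0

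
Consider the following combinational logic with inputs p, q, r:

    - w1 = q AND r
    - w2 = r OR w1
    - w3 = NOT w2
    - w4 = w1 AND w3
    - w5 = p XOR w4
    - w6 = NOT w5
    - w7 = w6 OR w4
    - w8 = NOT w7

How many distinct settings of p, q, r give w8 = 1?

w8 = NOT w7 must be 1, so w7 = 0.
w7 = w6 OR w4 must be 0, so both w6 = 0 and w4 = 0.
w6 = NOT w5 must be 0, so w5 = 1.
Enumerating the 8 input combinations, 4 give w8 = 1 and 4 give w8 = 0.

4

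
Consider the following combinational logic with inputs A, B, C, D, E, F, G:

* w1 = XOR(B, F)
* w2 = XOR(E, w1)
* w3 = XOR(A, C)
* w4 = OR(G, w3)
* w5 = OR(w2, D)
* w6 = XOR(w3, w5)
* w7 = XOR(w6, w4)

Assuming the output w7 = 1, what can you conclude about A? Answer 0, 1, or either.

Both values of A occur among assignments with w7 = 1:
  A=0: A=0, B=0, C=0, D=0, E=0, F=0, G=1
  A=1: A=1, B=0, C=0, D=0, E=0, F=1, G=0

either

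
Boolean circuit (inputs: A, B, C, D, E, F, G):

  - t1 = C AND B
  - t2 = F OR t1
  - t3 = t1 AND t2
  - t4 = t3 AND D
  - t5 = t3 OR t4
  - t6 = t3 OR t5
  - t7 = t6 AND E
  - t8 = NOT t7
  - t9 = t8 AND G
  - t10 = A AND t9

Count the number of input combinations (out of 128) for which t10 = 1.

28

t10 = A AND t9 must be 1, so both A = 1 and t9 = 1.
t9 = t8 AND G must be 1, so both t8 = 1 and G = 1.
t8 = NOT t7 must be 1, so t7 = 0.
Enumerating the 128 input combinations, 28 give t10 = 1 and 100 give t10 = 0.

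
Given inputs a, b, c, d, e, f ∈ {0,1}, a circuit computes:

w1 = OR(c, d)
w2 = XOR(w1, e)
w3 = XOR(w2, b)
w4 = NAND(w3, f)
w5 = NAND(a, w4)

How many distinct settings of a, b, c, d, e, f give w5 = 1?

w5 = NAND(a, w4) must be 1, so at least one of a, w4 is 0.
Enumerating the 64 input combinations, 40 give w5 = 1 and 24 give w5 = 0.

40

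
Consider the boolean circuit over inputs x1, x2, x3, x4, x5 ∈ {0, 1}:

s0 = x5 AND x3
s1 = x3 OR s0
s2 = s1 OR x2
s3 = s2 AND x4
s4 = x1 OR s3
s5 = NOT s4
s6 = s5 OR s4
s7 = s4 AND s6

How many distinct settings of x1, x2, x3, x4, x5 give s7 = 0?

10

s7 = s4 AND s6 must be 0, so at least one of s4, s6 is 0.
Enumerating the 32 input combinations, 10 give s7 = 0 and 22 give s7 = 1.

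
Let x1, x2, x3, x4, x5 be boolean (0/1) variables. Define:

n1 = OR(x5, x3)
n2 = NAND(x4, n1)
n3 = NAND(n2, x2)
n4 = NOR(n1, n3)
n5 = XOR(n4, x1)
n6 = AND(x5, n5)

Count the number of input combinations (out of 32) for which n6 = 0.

n6 = AND(x5, n5) must be 0, so at least one of x5, n5 is 0.
Enumerating the 32 input combinations, 24 give n6 = 0 and 8 give n6 = 1.

24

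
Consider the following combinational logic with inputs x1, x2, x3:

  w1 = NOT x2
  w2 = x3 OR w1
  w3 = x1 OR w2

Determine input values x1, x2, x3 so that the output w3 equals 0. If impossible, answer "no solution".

x1=0 x2=1 x3=0

Check with x1=0 x2=1 x3=0:
w1 = NOT x2 = NOT 1 = 0
w2 = x3 OR w1 = 0 OR 0 = 0
w3 = x1 OR w2 = 0 OR 0 = 0
So w3 = 0 as required.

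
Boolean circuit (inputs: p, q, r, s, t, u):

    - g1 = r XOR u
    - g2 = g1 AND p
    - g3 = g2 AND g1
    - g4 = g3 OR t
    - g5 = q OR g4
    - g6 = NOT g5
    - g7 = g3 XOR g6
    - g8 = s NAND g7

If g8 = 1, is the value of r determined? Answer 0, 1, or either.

Both values of r occur among assignments with g8 = 1:
  r=0: p=0, q=0, r=0, s=0, t=0, u=0
  r=1: p=0, q=0, r=1, s=0, t=0, u=0

either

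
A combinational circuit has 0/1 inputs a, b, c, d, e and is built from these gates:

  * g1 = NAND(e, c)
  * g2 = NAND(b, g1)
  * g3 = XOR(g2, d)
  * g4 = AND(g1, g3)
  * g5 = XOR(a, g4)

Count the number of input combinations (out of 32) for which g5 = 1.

g5 = XOR(a, g4) must be 1, so a and g4 differ.
Enumerating the 32 input combinations, 16 give g5 = 1 and 16 give g5 = 0.

16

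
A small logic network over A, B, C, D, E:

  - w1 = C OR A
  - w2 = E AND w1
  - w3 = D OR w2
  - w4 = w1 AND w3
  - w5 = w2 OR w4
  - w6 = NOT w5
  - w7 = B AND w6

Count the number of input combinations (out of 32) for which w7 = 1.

w7 = B AND w6 must be 1, so both B = 1 and w6 = 1.
w6 = NOT w5 must be 1, so w5 = 0.
w5 = w2 OR w4 must be 0, so both w2 = 0 and w4 = 0.
Enumerating the 32 input combinations, 7 give w7 = 1 and 25 give w7 = 0.

7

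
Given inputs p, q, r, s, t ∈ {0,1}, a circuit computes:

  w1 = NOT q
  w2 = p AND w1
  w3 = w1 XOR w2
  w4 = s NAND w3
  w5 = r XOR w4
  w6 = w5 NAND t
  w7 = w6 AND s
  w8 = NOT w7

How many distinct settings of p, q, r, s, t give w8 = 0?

12

w8 = NOT w7 must be 0, so w7 = 1.
w7 = w6 AND s must be 1, so both w6 = 1 and s = 1.
Enumerating the 32 input combinations, 12 give w8 = 0 and 20 give w8 = 1.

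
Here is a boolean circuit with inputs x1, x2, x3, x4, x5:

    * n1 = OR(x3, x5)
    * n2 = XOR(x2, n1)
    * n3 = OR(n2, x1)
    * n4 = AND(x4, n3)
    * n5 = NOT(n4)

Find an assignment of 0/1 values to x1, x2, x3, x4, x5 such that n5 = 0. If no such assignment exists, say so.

x1=1, x2=1, x3=0, x4=1, x5=1

n5 = NOT(n4) must be 0, so n4 = 1.
n4 = AND(x4, n3) must be 1, so both x4 = 1 and n3 = 1.
Check with x1=1, x2=1, x3=0, x4=1, x5=1:
n1 = OR(x3, x5) = OR(0, 1) = 1
n2 = XOR(x2, n1) = XOR(1, 1) = 0
n3 = OR(n2, x1) = OR(0, 1) = 1
n4 = AND(x4, n3) = AND(1, 1) = 1
n5 = NOT(n4) = NOT 1 = 0
So n5 = 0 as required.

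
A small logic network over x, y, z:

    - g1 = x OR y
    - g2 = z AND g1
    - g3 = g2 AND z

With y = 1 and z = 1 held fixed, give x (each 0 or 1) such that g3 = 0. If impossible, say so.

no solution exists

With y = 1 and z = 1 fixed, none of the 2 settings of x give g3 = 0.
For example, with x=1:
g1 = x OR y = 1 OR 1 = 1
g2 = z AND g1 = 1 AND 1 = 1
g3 = g2 AND z = 1 AND 1 = 1
giving g3 = 1 ≠ 0.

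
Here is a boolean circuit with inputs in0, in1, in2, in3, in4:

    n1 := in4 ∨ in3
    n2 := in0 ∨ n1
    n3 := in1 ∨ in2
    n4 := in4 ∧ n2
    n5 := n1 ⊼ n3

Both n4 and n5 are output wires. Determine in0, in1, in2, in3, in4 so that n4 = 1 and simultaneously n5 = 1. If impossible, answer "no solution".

in0=1, in1=0, in2=0, in3=0, in4=1

Check with in0=1, in1=0, in2=0, in3=0, in4=1:
n1 = in4 ∨ in3 = 1 ∨ 0 = 1
n2 = in0 ∨ n1 = 1 ∨ 1 = 1
n3 = in1 ∨ in2 = 0 ∨ 0 = 0
n4 = in4 ∧ n2 = 1 ∧ 1 = 1
n5 = n1 ⊼ n3 = 1 ⊼ 0 = 1
So n4 = 1 and n5 = 1.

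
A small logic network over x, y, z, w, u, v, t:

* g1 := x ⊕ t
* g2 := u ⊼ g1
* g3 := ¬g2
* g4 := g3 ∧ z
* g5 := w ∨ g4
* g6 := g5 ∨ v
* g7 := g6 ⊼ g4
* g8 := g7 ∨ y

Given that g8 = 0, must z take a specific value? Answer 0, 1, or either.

g8 = g7 ∨ y must be 0, so both g7 = 0 and y = 0.
g7 = g6 ⊼ g4 must be 0, so both g6 = 1 and g4 = 1.
Every assignment with g8 = 0 has z = 1; there are 8 such assignment(s).

1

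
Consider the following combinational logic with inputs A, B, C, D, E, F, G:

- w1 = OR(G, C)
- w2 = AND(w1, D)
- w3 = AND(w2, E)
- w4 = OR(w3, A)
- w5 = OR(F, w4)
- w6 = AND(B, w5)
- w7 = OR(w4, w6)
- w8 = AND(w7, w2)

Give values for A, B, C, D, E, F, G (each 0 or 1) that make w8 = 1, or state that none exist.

Check with A=1, B=1, C=1, D=1, E=0, F=0, G=0:
w1 = OR(G, C) = OR(0, 1) = 1
w2 = AND(w1, D) = AND(1, 1) = 1
w3 = AND(w2, E) = AND(1, 0) = 0
w4 = OR(w3, A) = OR(0, 1) = 1
w5 = OR(F, w4) = OR(0, 1) = 1
w6 = AND(B, w5) = AND(1, 1) = 1
w7 = OR(w4, w6) = OR(1, 1) = 1
w8 = AND(w7, w2) = AND(1, 1) = 1
So w8 = 1 as required.

A=1, B=1, C=1, D=1, E=0, F=0, G=0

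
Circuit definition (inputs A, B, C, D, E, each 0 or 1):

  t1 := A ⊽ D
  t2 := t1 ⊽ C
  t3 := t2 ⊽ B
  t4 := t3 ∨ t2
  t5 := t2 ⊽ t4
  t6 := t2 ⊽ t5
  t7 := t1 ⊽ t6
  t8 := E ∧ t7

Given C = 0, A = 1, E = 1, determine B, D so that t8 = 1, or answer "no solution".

B=1, D=1

t8 = E ∧ t7 must be 1, so both E = 1 and t7 = 1.
t7 = t1 ⊽ t6 must be 1, so both t1 = 0 and t6 = 0.
Check with C = 0, A = 1, E = 1 and B=1, D=1:
t1 = A ⊽ D = 1 ⊽ 1 = 0
t2 = t1 ⊽ C = 0 ⊽ 0 = 1
t3 = t2 ⊽ B = 1 ⊽ 1 = 0
t4 = t3 ∨ t2 = 0 ∨ 1 = 1
t5 = t2 ⊽ t4 = 1 ⊽ 1 = 0
t6 = t2 ⊽ t5 = 1 ⊽ 0 = 0
t7 = t1 ⊽ t6 = 0 ⊽ 0 = 1
t8 = E ∧ t7 = 1 ∧ 1 = 1
So t8 = 1.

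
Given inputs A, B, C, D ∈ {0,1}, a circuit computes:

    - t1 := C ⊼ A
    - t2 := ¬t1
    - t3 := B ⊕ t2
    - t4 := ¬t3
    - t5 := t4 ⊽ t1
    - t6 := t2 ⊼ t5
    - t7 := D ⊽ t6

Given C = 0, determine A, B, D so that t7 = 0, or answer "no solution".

t7 = D ⊽ t6 must be 0, so at least one of D, t6 is 1.
Check with C = 0 and A=0, B=1, D=0:
t1 = C ⊼ A = 0 ⊼ 0 = 1
t2 = ¬t1 = ¬1 = 0
t3 = B ⊕ t2 = 1 ⊕ 0 = 1
t4 = ¬t3 = ¬1 = 0
t5 = t4 ⊽ t1 = 0 ⊽ 1 = 0
t6 = t2 ⊼ t5 = 0 ⊼ 0 = 1
t7 = D ⊽ t6 = 0 ⊽ 1 = 0
So t7 = 0.

A=0, B=1, D=0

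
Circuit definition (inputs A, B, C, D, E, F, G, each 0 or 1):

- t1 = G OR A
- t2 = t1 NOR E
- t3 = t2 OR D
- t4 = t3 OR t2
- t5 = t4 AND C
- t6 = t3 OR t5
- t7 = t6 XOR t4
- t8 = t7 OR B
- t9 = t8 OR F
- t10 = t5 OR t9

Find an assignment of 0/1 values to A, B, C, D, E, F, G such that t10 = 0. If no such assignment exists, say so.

A=1, B=0, C=1, D=0, E=0, F=0, G=1

Check with A=1, B=0, C=1, D=0, E=0, F=0, G=1:
t1 = G OR A = 1 OR 1 = 1
t2 = t1 NOR E = 1 NOR 0 = 0
t3 = t2 OR D = 0 OR 0 = 0
t4 = t3 OR t2 = 0 OR 0 = 0
t5 = t4 AND C = 0 AND 1 = 0
t6 = t3 OR t5 = 0 OR 0 = 0
t7 = t6 XOR t4 = 0 XOR 0 = 0
t8 = t7 OR B = 0 OR 0 = 0
t9 = t8 OR F = 0 OR 0 = 0
t10 = t5 OR t9 = 0 OR 0 = 0
So t10 = 0 as required.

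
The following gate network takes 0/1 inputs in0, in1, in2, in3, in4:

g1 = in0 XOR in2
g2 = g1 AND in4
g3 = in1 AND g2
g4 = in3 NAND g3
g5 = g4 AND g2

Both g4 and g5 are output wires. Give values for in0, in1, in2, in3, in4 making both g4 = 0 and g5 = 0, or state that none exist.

in0=0, in1=1, in2=1, in3=1, in4=1

Check with in0=0, in1=1, in2=1, in3=1, in4=1:
g1 = in0 XOR in2 = 0 XOR 1 = 1
g2 = g1 AND in4 = 1 AND 1 = 1
g3 = in1 AND g2 = 1 AND 1 = 1
g4 = in3 NAND g3 = 1 NAND 1 = 0
g5 = g4 AND g2 = 0 AND 1 = 0
So g4 = 0 and g5 = 0.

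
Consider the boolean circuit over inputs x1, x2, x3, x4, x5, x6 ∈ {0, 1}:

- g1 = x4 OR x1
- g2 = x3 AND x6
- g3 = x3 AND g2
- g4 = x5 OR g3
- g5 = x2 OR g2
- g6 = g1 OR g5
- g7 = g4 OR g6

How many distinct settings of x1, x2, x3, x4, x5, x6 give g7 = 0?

g7 = g4 OR g6 must be 0, so both g4 = 0 and g6 = 0.
g4 = x5 OR g3 must be 0, so both x5 = 0 and g3 = 0.
g6 = g1 OR g5 must be 0, so both g1 = 0 and g5 = 0.
Satisfying assignments:
  x1=0, x2=0, x3=0, x4=0, x5=0, x6=0
  x1=0, x2=0, x3=0, x4=0, x5=0, x6=1
  x1=0, x2=0, x3=1, x4=0, x5=0, x6=0

3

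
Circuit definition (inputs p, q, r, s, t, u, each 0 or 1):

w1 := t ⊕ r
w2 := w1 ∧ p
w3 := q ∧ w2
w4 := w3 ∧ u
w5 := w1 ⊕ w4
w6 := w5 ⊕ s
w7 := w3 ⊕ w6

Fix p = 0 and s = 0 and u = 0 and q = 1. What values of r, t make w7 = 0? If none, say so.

r=1, t=1

w7 = w3 ⊕ w6 must be 0, so w3 and w6 are equal.
Check with p = 0 and s = 0 and u = 0 and q = 1 and r=1, t=1:
w1 = t ⊕ r = 1 ⊕ 1 = 0
w2 = w1 ∧ p = 0 ∧ 0 = 0
w3 = q ∧ w2 = 1 ∧ 0 = 0
w4 = w3 ∧ u = 0 ∧ 0 = 0
w5 = w1 ⊕ w4 = 0 ⊕ 0 = 0
w6 = w5 ⊕ s = 0 ⊕ 0 = 0
w7 = w3 ⊕ w6 = 0 ⊕ 0 = 0
So w7 = 0.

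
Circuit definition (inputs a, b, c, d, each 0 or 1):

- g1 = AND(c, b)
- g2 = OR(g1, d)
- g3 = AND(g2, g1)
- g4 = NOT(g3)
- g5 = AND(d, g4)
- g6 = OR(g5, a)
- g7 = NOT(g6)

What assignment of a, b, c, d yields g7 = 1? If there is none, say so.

a=0 b=1 c=1 d=1

Check with a=0 b=1 c=1 d=1:
g1 = AND(c, b) = AND(1, 1) = 1
g2 = OR(g1, d) = OR(1, 1) = 1
g3 = AND(g2, g1) = AND(1, 1) = 1
g4 = NOT(g3) = NOT 1 = 0
g5 = AND(d, g4) = AND(1, 0) = 0
g6 = OR(g5, a) = OR(0, 0) = 0
g7 = NOT(g6) = NOT 0 = 1
So g7 = 1 as required.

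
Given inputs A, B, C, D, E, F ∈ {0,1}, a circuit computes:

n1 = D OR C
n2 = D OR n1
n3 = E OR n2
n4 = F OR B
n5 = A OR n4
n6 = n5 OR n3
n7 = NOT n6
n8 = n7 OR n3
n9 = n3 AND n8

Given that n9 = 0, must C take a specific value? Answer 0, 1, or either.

0

n9 = n3 AND n8 must be 0, so at least one of n3, n8 is 0.
Every assignment with n9 = 0 has C = 0; there are 8 such assignment(s).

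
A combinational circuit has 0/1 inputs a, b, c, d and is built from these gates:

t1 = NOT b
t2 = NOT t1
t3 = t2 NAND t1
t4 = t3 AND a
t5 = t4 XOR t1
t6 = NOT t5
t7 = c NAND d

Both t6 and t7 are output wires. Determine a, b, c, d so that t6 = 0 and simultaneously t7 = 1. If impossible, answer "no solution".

Check with a=0, b=0, c=0, d=1:
t1 = NOT b = NOT 0 = 1
t2 = NOT t1 = NOT 1 = 0
t3 = t2 NAND t1 = 0 NAND 1 = 1
t4 = t3 AND a = 1 AND 0 = 0
t5 = t4 XOR t1 = 0 XOR 1 = 1
t6 = NOT t5 = NOT 1 = 0
t7 = c NAND d = 0 NAND 1 = 1
So t6 = 0 and t7 = 1.

a=0, b=0, c=0, d=1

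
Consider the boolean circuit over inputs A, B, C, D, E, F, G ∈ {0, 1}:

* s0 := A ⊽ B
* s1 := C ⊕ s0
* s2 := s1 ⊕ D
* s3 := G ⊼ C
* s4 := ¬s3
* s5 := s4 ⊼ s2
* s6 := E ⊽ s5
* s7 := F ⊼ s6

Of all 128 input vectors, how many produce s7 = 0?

4

s7 = F ⊼ s6 must be 0, so both F = 1 and s6 = 1.
Satisfying assignments:
  A=0, B=0, C=1, D=1, E=0, F=1, G=1
  A=0, B=1, C=1, D=0, E=0, F=1, G=1
  A=1, B=0, C=1, D=0, E=0, F=1, G=1
  A=1, B=1, C=1, D=0, E=0, F=1, G=1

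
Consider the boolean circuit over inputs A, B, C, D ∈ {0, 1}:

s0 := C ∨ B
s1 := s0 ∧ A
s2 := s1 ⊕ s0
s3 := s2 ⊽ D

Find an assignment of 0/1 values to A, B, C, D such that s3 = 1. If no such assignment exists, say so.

A=1 B=0 C=1 D=0

Check with A=1 B=0 C=1 D=0:
s0 = C ∨ B = 1 ∨ 0 = 1
s1 = s0 ∧ A = 1 ∧ 1 = 1
s2 = s1 ⊕ s0 = 1 ⊕ 1 = 0
s3 = s2 ⊽ D = 0 ⊽ 0 = 1
So s3 = 1 as required.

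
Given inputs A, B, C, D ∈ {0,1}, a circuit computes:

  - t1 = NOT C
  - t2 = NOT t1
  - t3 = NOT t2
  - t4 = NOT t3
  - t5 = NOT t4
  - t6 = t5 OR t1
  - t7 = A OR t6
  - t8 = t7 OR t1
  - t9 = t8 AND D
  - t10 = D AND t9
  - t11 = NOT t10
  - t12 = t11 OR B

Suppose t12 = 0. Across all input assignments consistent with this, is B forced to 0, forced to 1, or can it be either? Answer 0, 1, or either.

0

t12 = t11 OR B must be 0, so both t11 = 0 and B = 0.
t11 = NOT t10 must be 0, so t10 = 1.
t10 = D AND t9 must be 1, so both D = 1 and t9 = 1.
Every assignment with t12 = 0 has B = 0; there are 3 such assignment(s).
  A=0, B=0, C=0, D=1
  A=1, B=0, C=0, D=1
  A=1, B=0, C=1, D=1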